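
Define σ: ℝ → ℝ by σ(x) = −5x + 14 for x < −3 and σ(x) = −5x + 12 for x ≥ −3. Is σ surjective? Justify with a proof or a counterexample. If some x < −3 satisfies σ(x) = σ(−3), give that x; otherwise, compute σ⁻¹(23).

Both pieces are strictly decreasing (slopes −5 and −5), so each is injective on its own interval.
The left piece maps (−∞, −3) onto (29, ∞); the right piece maps [−3, ∞) onto (−∞, 27].
The union (29, ∞) ∪ (−∞, 27] omits the interval between 29 and 27; in particular 29 has no preimage. So σ is not surjective.
Because the two images are disjoint, no x < −3 has σ(x) = σ(−3), so we compute σ⁻¹(23): 23 lies in (−∞, 27], so solve −5x + 12 = 23: x = (23 − 12)/(−5) = −11/5.

-11/5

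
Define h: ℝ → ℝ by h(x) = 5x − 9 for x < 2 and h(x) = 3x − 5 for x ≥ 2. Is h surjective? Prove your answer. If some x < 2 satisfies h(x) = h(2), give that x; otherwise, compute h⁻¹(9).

14/3

Both pieces are strictly increasing (slopes 5 and 3), so each is injective on its own interval.
The left piece maps (−∞, 2) onto (−∞, 1); the right piece maps [2, ∞) onto [1, ∞).
These images together cover ℝ, so h is surjective.
Because the two images are disjoint, no x < 2 has h(x) = h(2), so we compute h⁻¹(9): 9 lies in [1, ∞), so solve 3x − 5 = 9: x = (9 + 5)/3 = 14/3.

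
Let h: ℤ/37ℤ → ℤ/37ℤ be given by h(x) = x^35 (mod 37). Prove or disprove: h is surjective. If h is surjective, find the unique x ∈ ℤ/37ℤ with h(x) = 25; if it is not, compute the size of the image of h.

Since 37 is prime, the nonzero elements of ℤ/37ℤ form a cyclic group of order 36.
As gcd(35, 36) = 1, raising to the 35th power is a bijection on this group: if s^35 ≡ t^35 then (st^{−1})^35 = 1, and the only element of order dividing gcd(35, 36) = 1 is 1, so s = t.
With h(0) = 0 this makes h injective on all of ℤ/37ℤ, hence bijective (finite equal-size domain and codomain). In particular h is surjective.
Since h is surjective, we find the preimage of 25. The inverse of x ↦ x^35 on (ℤ/37ℤ)^× is x ↦ x^35, because 35·35 = 1225 = 34·36 + 1 ≡ 1 (mod 36) and x^{36} = 1 for x ≠ 0 (Fermat). So h⁻¹(25) = 25^35 mod 37.
Repeated squaring mod 37: 25^1 ≡ 25, 25^2 ≡ 25² = 625 ≡ 33, 25^4 ≡ 33² = 1089 ≡ 16, 25^8 ≡ 16² = 256 ≡ 34, 25^16 ≡ 34² = 1156 ≡ 9, 25^32 ≡ 9² = 81 ≡ 7. Since 35 = 32 + 2 + 1, 25^35 ≡ 7·33·25: 7·33 = 231 ≡ 9, then 9·25 = 225 ≡ 3. So 25^35 ≡ 3 (mod 37).
Hence h⁻¹(25) = 3.

3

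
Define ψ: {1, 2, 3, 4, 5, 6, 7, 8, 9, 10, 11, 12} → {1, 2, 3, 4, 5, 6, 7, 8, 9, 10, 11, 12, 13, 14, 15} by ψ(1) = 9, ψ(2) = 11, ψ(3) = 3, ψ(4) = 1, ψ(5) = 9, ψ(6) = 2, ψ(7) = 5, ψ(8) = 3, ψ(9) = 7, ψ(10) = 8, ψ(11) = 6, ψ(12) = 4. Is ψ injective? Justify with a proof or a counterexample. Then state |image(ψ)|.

10

ψ(1) = 9 = ψ(5) with 1 ≠ 5, so ψ is not injective.
The image of ψ is {1, 2, 3, 4, 5, 6, 7, 8, 9, 11}, which has 10 elements.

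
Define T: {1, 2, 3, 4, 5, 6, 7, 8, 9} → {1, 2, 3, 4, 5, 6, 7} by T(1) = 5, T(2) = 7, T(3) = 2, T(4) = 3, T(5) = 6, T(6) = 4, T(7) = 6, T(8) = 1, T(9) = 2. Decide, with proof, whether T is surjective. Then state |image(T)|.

Every element of the codomain has a preimage: 1 = T(8), 2 = T(3), 3 = T(4), 4 = T(6), 5 = T(1), 6 = T(5), 7 = T(2).
Hence T is surjective.
The image of T is {1, 2, 3, 4, 5, 6, 7}, which has 7 elements.

7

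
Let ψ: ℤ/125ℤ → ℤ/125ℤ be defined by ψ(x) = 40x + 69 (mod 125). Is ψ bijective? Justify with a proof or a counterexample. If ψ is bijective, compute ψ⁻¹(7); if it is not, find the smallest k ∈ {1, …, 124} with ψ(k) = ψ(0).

We have gcd(40, 125) = 5 > 1. Taking s = 0 and t = 25: ψ(0) = 69 and ψ(25) = 40·25 + 69 = 1069 ≡ 69 (mod 125).
So ψ(0) = ψ(25) while 0 ≠ 25, thus ψ is not injective, hence not bijective.
Since ψ is not bijective, we find the least positive k with ψ(k) = ψ(0): this means 40k ≡ 0 (mod 125), i.e. 125 ∣ 40k. Since gcd(40, 125) = 5, dividing through by 5 this holds exactly when 25 ∣ 8k, and as gcd(8, 25) = 1, exactly when 25 ∣ k.
The smallest positive such k is 25.

25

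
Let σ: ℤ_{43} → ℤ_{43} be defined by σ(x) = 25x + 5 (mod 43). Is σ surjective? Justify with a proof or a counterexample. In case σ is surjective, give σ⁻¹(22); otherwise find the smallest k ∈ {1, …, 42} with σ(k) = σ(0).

Since gcd(25, 43) = 1, 25 is invertible modulo 43. Euclid's algorithm: 43 = 1·25 + 18, 25 = 1·18 + 7, 18 = 2·7 + 4, 7 = 1·4 + 3, 4 = 1·3 + 1; back-substituting gives 1 = 31·25 − 18·43, so 25⁻¹ ≡ 31 (mod 43).
For any y ∈ ℤ_{43}, x = 31(y − 5) mod 43 satisfies σ(x) = 25·31(y − 5) + 5 ≡ y (since 25·31 ≡ 1 mod 43). So every y has a preimage.
So σ is surjective.
Since σ is surjective, we find σ⁻¹(22): we need 25x ≡ 22 − 5 ≡ 17 (mod 43). Using 25⁻¹ = 31: x ≡ 31·17 = 527 = 12·43 + 11, so x = 11.
Check: σ(11) = 25·11 + 5 = 280 = 6·43 + 22 ≡ 22 (mod 43).

11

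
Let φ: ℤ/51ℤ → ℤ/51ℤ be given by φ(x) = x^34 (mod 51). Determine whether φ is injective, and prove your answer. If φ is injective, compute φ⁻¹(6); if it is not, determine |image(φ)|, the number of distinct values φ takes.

φ(7): Repeated squaring mod 51: 7^1 ≡ 7, 7^2 ≡ 7² = 49, 7^4 ≡ 49² = 2401 ≡ 4, 7^8 ≡ 4² = 16, 7^16 ≡ 16² = 256 ≡ 1, 7^32 ≡ 1² = 1. Since 34 = 32 + 2, 7^34 ≡ 1·49: 1·49 = 49. So 7^34 ≡ 49 (mod 51).
φ(10): Repeated squaring mod 51: 10^1 ≡ 10, 10^2 ≡ 10² = 100 ≡ 49, 10^4 ≡ 49² = 2401 ≡ 4, 10^8 ≡ 4² = 16, 10^16 ≡ 16² = 256 ≡ 1, 10^32 ≡ 1² = 1. Since 34 = 32 + 2, 10^34 ≡ 1·49: 1·49 = 49. So 10^34 ≡ 49 (mod 51).
So φ(7) = φ(10) = 49 while 7 ≠ 10, so φ is not injective.
Since φ is not injective, we determine |image(φ)|. Computing x^34 mod 51 for each x (by repeated squaring, reducing mod 51 at every step), the values φ(0), φ(1), …, φ(50) are: 0, 1, 4, 9, 16, 25, 36, 49, 13, 30, 49, 19, 42, 16, 43, 21, 1, 34, 18, 4, 43, 33, 25, 19, 15, 13, 13, 15, 19, 25, 33, 43, 4, 18, 34, 1, 21, 43, 16, 42, 19, 49, 30, 13, 49, 36, 25, 16, 9, 4, 1.
The distinct values are {0, 1, 4, 9, 13, 15, 16, 18, 19, 21, 25, 30, 33, 34, 36, 42, 43, 49}; there are 18 of them.

18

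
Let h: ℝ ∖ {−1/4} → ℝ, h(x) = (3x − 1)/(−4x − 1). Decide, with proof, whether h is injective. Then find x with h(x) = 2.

-1/11

Suppose h(s) = h(t). Cross-multiplying: (3s − 1)(−4t − 1) = (3t − 1)(−4s − 1).
Expanding both sides and cancelling the symmetric terms leaves −7·(s − t) = 0. Since −7 ≠ 0, s = t. Thus h is injective.
Solving h(x) = 2: cross-multiplying gives 3x − 1 = 2(−4x − 1), which rearranges to 11x = −1, so x = −1/11.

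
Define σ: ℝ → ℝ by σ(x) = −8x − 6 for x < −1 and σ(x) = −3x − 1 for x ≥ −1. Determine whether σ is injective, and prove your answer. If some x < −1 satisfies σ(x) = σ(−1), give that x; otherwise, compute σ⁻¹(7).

Both pieces are strictly decreasing (slopes −8 and −3), so each is injective on its own interval.
The left piece maps (−∞, −1) onto (2, ∞); the right piece maps [−1, ∞) onto (−∞, 2].
These images are disjoint, so no value is attained by both pieces. So σ is injective.
Because the two images are disjoint, no x < −1 has σ(x) = σ(−1), so we compute σ⁻¹(7): 7 lies in (2, ∞), so solve −8x − 6 = 7: x = (7 + 6)/(−8) = −13/8.

-13/8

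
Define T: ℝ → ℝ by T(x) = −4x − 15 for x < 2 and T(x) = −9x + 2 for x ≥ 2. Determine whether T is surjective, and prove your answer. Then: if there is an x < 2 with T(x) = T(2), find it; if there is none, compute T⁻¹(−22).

Both pieces are strictly decreasing (slopes −4 and −9), so each is injective on its own interval.
The left piece maps (−∞, 2) onto (−23, ∞); the right piece maps [2, ∞) onto (−∞, −16].
The union (−23, ∞) ∪ (−∞, −16] covers ℝ, so T is surjective.
For the follow-up: the images overlap, so an x < 2 with T(x) = T(2) exists. T(2) = −16; solving −4x − 15 = −16 for x < 2 gives x = (−16 + 15)/(−4) = 1/4.

1/4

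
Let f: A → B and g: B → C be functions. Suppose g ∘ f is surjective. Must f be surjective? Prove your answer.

No. Take A = {1, 2}, B = {1, 2, 3, 4, 5}, C = {1}, f(a) = 1 for every a ∈ A, and g(b) = 1 for every b ∈ B.
Then g ∘ f is surjective onto {1}, but 5 ∈ B has no preimage under f, so f is not surjective.

not surjective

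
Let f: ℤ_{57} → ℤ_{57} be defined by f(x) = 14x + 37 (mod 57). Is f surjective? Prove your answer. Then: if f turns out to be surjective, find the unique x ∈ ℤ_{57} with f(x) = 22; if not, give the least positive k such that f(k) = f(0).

3

Since gcd(14, 57) = 1, 14 is invertible modulo 57. Euclid's algorithm: 57 = 4·14 + 1; back-substituting gives 1 = 53·14 − 13·57, so 14⁻¹ ≡ 53 (mod 57).
For any y ∈ ℤ_{57}, x = 53(y − 37) mod 57 satisfies f(x) = 14·53(y − 37) + 37 ≡ y (since 14·53 ≡ 1 mod 57). So every y has a preimage.
Therefore f is surjective.
Since f is surjective, we find f⁻¹(22): we need 14x ≡ 22 − 37 ≡ 42 (mod 57). Using 14⁻¹ = 53: x ≡ 53·42 = 2226 = 39·57 + 3, so x = 3.
Check: f(3) = 14·3 + 37 = 79 = 1·57 + 22 ≡ 22 (mod 57).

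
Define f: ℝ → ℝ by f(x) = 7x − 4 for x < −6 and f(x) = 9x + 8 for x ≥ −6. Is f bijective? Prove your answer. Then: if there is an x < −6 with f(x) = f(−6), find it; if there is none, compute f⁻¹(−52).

Both pieces are strictly increasing (slopes 7 and 9), so each is injective on its own interval.
The left piece maps (−∞, −6) onto (−∞, −46); the right piece maps [−6, ∞) onto [−46, ∞).
Since −46 = −46, the images partition ℝ: f is injective and surjective, hence bijective.
Because the two images are disjoint, no x < −6 has f(x) = f(−6), so we compute f⁻¹(−52): −52 lies in (−∞, −46), so solve 7x − 4 = −52: x = (−52 + 4)/7 = −48/7.

-48/7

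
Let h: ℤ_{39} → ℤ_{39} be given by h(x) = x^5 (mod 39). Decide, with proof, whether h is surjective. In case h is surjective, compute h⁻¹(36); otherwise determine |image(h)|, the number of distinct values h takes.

Computing x^5 mod 39 for each x (by repeated squaring, reducing mod 39 at every step), the values h(0), h(1), …, h(38) are: 0, 1, 32, 9, 10, 5, 15, 37, 8, 3, 4, 20, 12, 13, 14, 6, 22, 23, 18, 28, 11, 21, 16, 17, 33, 25, 26, 27, 19, 35, 36, 31, 2, 24, 34, 29, 30, 7, 38.
Every element of ℤ_{39} appears exactly once in this list, so h is a bijection, and in particular surjective.
Since h is surjective, we read off the preimage of 36 from the same table: h(30) = 36, so h⁻¹(36) = 30.

30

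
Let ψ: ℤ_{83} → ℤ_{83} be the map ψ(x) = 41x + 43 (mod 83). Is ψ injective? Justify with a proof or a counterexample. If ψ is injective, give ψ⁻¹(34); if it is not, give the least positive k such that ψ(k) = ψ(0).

18

If ψ(x_1) = ψ(x_2), then 41x_1 ≡ 41x_2 (mod 83). Because gcd(41, 83) = 1, we may cancel 41 to get x_1 ≡ x_2 (mod 83).
Hence ψ is injective.
We now compute 41⁻¹ mod 83 explicitly. Euclid's algorithm: 83 = 2·41 + 1; back-substituting gives 1 = 81·41 − 40·83, so 41⁻¹ ≡ 81 (mod 83).
Since ψ is injective, we find ψ⁻¹(34): we need 41x ≡ 34 − 43 ≡ 74 (mod 83). Using 41⁻¹ = 81: x ≡ 81·74 = 5994 = 72·83 + 18, so x = 18.
Check: ψ(18) = 41·18 + 43 = 781 = 9·83 + 34 ≡ 34 (mod 83).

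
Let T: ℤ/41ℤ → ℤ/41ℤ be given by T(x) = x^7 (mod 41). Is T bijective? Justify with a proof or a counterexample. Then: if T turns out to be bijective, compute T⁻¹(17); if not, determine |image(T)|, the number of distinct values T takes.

Since 41 is prime, the nonzero elements of ℤ/41ℤ form a cyclic group of order 40.
As gcd(7, 40) = 1, raising to the 7th power is a bijection on this group: if x_1^7 ≡ x_2^7 then (x_1x_2^{−1})^7 = 1, and the only element of order dividing gcd(7, 40) = 1 is 1, so x_1 = x_2.
With T(0) = 0 this makes T injective on all of ℤ/41ℤ, hence bijective (finite equal-size domain and codomain). In particular T is bijective.
Since T is bijective, we find the preimage of 17. The inverse of x ↦ x^7 on (ℤ/41ℤ)^× is x ↦ x^23, because 7·23 = 161 = 4·40 + 1 ≡ 1 (mod 40) and x^{40} = 1 for x ≠ 0 (Fermat). So T⁻¹(17) = 17^23 mod 41.
Repeated squaring mod 41: 17^1 ≡ 17, 17^2 ≡ 17² = 289 ≡ 2, 17^4 ≡ 2² = 4, 17^8 ≡ 4² = 16, 17^16 ≡ 16² = 256 ≡ 10. Since 23 = 16 + 4 + 2 + 1, 17^23 ≡ 10·4·2·17: 10·4 = 40, then 40·2 = 80 ≡ 39, then 39·17 = 663 ≡ 7. So 17^23 ≡ 7 (mod 41).
Hence T⁻¹(17) = 7.

7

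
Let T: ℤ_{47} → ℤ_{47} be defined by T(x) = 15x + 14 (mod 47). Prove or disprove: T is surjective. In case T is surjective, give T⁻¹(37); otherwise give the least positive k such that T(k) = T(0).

Recall: surjectivity means every element of the codomain has a preimage under T.
Since gcd(15, 47) = 1, 15 is invertible modulo 47. Euclid's algorithm: 47 = 3·15 + 2, 15 = 7·2 + 1; back-substituting gives 1 = 22·15 − 7·47, so 15⁻¹ ≡ 22 (mod 47).
For any y ∈ ℤ_{47}, x = 22(y − 14) mod 47 satisfies T(x) = 15·22(y − 14) + 14 ≡ y (since 15·22 ≡ 1 mod 47). So every y has a preimage.
Hence T is surjective.
Since T is surjective, we find T⁻¹(37): we need 15x ≡ 37 − 14 ≡ 23 (mod 47). Using 15⁻¹ = 22: x ≡ 22·23 = 506 = 10·47 + 36, so x = 36.
Check: T(36) = 15·36 + 14 = 554 = 11·47 + 37 ≡ 37 (mod 47).

36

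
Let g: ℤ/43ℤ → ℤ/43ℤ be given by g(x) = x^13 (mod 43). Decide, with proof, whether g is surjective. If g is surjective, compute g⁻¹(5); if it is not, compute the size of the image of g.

Since 43 is prime, the nonzero elements of ℤ/43ℤ form a cyclic group of order 42.
As gcd(13, 42) = 1, raising to the 13th power is a bijection on this group: if s^13 ≡ t^13 then (st^{−1})^13 = 1, and the only element of order dividing gcd(13, 42) = 1 is 1, so s = t.
With g(0) = 0 this makes g injective on all of ℤ/43ℤ, hence bijective (finite equal-size domain and codomain). In particular g is surjective.
Since g is surjective, we find the preimage of 5. The inverse of x ↦ x^13 on (ℤ/43ℤ)^× is x ↦ x^13, because 13·13 = 169 = 4·42 + 1 ≡ 1 (mod 42) and x^{42} = 1 for x ≠ 0 (Fermat). So g⁻¹(5) = 5^13 mod 43.
Repeated squaring mod 43: 5^1 ≡ 5, 5^2 ≡ 5² = 25, 5^4 ≡ 25² = 625 ≡ 23, 5^8 ≡ 23² = 529 ≡ 13. Since 13 = 8 + 4 + 1, 5^13 ≡ 13·23·5: 13·23 = 299 ≡ 41, then 41·5 = 205 ≡ 33. So 5^13 ≡ 33 (mod 43).
Hence g⁻¹(5) = 33.

33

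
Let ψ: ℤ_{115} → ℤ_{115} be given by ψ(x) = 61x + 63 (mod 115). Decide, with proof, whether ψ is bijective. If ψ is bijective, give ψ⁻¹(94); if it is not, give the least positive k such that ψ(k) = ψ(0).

Suppose ψ(u) = ψ(v) in ℤ_{115}. Then 61u + 63 ≡ 61v + 63 (mod 115), therefore 61(u − v) ≡ 0 (mod 115).
Since gcd(61, 115) = 1, 61 is invertible modulo 115, thus u − v ≡ 0 (mod 115), i.e. u = v.
We now compute 61⁻¹ mod 115 explicitly. Euclid's algorithm: 115 = 1·61 + 54, 61 = 1·54 + 7, 54 = 7·7 + 5, 7 = 1·5 + 2, 5 = 2·2 + 1; back-substituting gives 1 = 66·61 − 35·115, so 61⁻¹ ≡ 66 (mod 115).
For any y ∈ ℤ_{115}, x = 66(y − 63) mod 115 satisfies ψ(x) = 61·66(y − 63) + 63 ≡ y (since 61·66 ≡ 1 mod 115). So every y has a preimage.
Thus ψ is bijective.
Since ψ is bijective, we find ψ⁻¹(94): we need 61x ≡ 94 − 63 ≡ 31 (mod 115). Using 61⁻¹ = 66: x ≡ 66·31 = 2046 = 17·115 + 91, so x = 91.
Check: ψ(91) = 61·91 + 63 = 5614 = 48·115 + 94 ≡ 94 (mod 115).

91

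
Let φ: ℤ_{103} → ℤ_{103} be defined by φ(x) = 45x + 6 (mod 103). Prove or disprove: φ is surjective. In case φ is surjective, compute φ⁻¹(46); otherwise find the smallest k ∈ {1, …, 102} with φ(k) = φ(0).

81

By definition, φ is surjective if every y in the codomain equals φ(x) for some x in the domain.
Since gcd(45, 103) = 1, 45 is invertible modulo 103. Euclid's algorithm: 103 = 2·45 + 13, 45 = 3·13 + 6, 13 = 2·6 + 1; back-substituting gives 1 = 87·45 − 38·103, so 45⁻¹ ≡ 87 (mod 103).
For any y ∈ ℤ_{103}, x = 87(y − 6) mod 103 satisfies φ(x) = 45·87(y − 6) + 6 ≡ y (since 45·87 ≡ 1 mod 103). So every y has a preimage.
So φ is surjective.
Since φ is surjective, we find φ⁻¹(46): we need 45x ≡ 46 − 6 ≡ 40 (mod 103). Using 45⁻¹ = 87: x ≡ 87·40 = 3480 = 33·103 + 81, so x = 81.
Check: φ(81) = 45·81 + 6 = 3651 = 35·103 + 46 ≡ 46 (mod 103).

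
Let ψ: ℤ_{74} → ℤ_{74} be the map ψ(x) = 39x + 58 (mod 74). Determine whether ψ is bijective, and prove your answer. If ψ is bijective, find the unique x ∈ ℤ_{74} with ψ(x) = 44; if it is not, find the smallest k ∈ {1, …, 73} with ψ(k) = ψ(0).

30

Recall that ψ is injective if ψ(u) = ψ(v) implies u = v.
Suppose ψ(u) = ψ(v) in ℤ_{74}. Then 39u + 58 ≡ 39v + 58 (mod 74), so 39(u − v) ≡ 0 (mod 74).
Since gcd(39, 74) = 1, 39 is invertible modulo 74, thus u − v ≡ 0 (mod 74), i.e. u = v.
We now compute 39⁻¹ mod 74 explicitly. Euclid's algorithm: 74 = 1·39 + 35, 39 = 1·35 + 4, 35 = 8·4 + 3, 4 = 1·3 + 1; back-substituting gives 1 = 19·39 − 10·74, so 39⁻¹ ≡ 19 (mod 74).
For any y ∈ ℤ_{74}, x = 19(y − 58) mod 74 satisfies ψ(x) = 39·19(y − 58) + 58 ≡ y (since 39·19 ≡ 1 mod 74). So every y has a preimage.
Therefore ψ is bijective.
Since ψ is bijective, we compute ψ⁻¹(44): solve 39x + 58 ≡ 44 (mod 74), i.e. 39x ≡ 60 (mod 74).
Multiplying by 39⁻¹ = 19 gives x ≡ 19·60 = 1140 = 15·74 + 30 ≡ 30 (mod 74).
Check: ψ(30) = 39·30 + 58 = 1228 = 16·74 + 44 ≡ 44 (mod 74).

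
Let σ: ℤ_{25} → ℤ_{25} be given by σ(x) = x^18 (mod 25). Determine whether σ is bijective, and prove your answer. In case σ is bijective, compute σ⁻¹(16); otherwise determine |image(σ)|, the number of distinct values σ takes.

σ(0) = 0^18 = 0.
σ(5): Repeated squaring mod 25: 5^1 ≡ 5, 5^2 ≡ 5² = 25 ≡ 0, 5^4 ≡ 0² = 0, 5^8 ≡ 0² = 0, 5^16 ≡ 0² = 0. Since 18 = 16 + 2, 5^18 ≡ 0·0: 0·0 = 0. So 5^18 ≡ 0 (mod 25).
So σ(0) = σ(5) = 0 while 0 ≠ 5, therefore σ is not injective, hence not bijective.
Since σ is not bijective, we determine |image(σ)|. Computing x^18 mod 25 for each x (by repeated squaring, reducing mod 25 at every step), the values σ(0), σ(1), …, σ(24) are: 0, 1, 19, 14, 11, 0, 16, 24, 9, 21, 0, 6, 4, 4, 6, 0, 21, 9, 24, 16, 0, 11, 14, 19, 1.
The distinct values are {0, 1, 4, 6, 9, 11, 14, 16, 19, 21, 24}; there are 11 of them.

11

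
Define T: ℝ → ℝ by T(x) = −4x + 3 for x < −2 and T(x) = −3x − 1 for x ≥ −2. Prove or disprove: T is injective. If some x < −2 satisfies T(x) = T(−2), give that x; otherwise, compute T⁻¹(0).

-1/3

Both pieces are strictly decreasing (slopes −4 and −3), so each is injective on its own interval.
The left piece maps (−∞, −2) onto (11, ∞); the right piece maps [−2, ∞) onto (−∞, 5].
These images are disjoint, so no value is attained by both pieces. So T is injective.
Because the two images are disjoint, no x < −2 has T(x) = T(−2), so we compute T⁻¹(0): 0 lies in (−∞, 5], so solve −3x − 1 = 0: x = (0 + 1)/(−3) = −1/3.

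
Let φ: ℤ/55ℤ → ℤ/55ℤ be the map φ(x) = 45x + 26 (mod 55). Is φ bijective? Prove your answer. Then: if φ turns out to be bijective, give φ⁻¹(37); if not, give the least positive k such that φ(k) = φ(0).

We have gcd(45, 55) = 5 > 1. Taking s = 0 and t = 11: φ(0) = 26 and φ(11) = 45·11 + 26 = 521 ≡ 26 (mod 55).
So φ(0) = φ(11) while 0 ≠ 11, thus φ is not injective, hence not bijective.
Since φ is not bijective, we find the least positive k with φ(k) = φ(0): this means 45k ≡ 0 (mod 55), i.e. 55 ∣ 45k. Since gcd(45, 55) = 5, dividing through by 5 this holds exactly when 11 ∣ 9k, and as gcd(9, 11) = 1, exactly when 11 ∣ k.
The smallest positive such k is 11.

11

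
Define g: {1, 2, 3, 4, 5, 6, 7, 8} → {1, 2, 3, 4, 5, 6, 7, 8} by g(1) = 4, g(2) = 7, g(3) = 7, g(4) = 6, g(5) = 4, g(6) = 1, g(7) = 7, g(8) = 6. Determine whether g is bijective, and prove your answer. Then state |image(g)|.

4

g(2) = 7 = g(3) with 2 ≠ 3, so g is not injective, hence not bijective.
The image of g is {1, 4, 6, 7}, which has 4 elements.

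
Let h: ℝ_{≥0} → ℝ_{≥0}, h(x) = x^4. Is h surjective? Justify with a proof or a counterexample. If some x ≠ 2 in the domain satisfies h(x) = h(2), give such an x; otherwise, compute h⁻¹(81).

For any y ∈ ℝ_{≥0}, x = y^{1/4} ∈ ℝ_{≥0} gives h(x) = y, so h is surjective.
Since x ↦ x^4 is strictly increasing on ℝ_{≥0}, it is injective there, so no x ≠ 2 in the domain has h(x) = h(2). We therefore compute h⁻¹(81) = 81^{1/4} = 3 (indeed 3^4 = 81).

3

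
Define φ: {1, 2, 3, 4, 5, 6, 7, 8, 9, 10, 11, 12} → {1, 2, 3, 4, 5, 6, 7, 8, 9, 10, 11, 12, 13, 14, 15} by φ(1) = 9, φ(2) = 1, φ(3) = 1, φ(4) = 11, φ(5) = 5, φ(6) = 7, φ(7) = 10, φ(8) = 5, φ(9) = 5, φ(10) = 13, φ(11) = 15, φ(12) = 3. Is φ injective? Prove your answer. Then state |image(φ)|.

φ(2) = 1 = φ(3) with 2 ≠ 3, so φ is not injective.
The image of φ is {1, 3, 5, 7, 9, 10, 11, 13, 15}, which has 9 elements.

9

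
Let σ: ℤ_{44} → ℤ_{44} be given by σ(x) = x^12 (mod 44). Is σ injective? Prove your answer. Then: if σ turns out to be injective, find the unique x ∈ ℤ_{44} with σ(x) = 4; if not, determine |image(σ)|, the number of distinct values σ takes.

σ(10): Repeated squaring mod 44: 10^1 ≡ 10, 10^2 ≡ 10² = 100 ≡ 12, 10^4 ≡ 12² = 144 ≡ 12, 10^8 ≡ 12² = 144 ≡ 12. Since 12 = 8 + 4, 10^12 ≡ 12·12: 12·12 = 144 ≡ 12. So 10^12 ≡ 12 (mod 44).
σ(12): Repeated squaring mod 44: 12^1 ≡ 12, 12^2 ≡ 12² = 144 ≡ 12, 12^4 ≡ 12² = 144 ≡ 12, 12^8 ≡ 12² = 144 ≡ 12. Since 12 = 8 + 4, 12^12 ≡ 12·12: 12·12 = 144 ≡ 12. So 12^12 ≡ 12 (mod 44).
So σ(10) = σ(12) = 12 while 10 ≠ 12, thus σ is not injective.
Since σ is not injective, we determine |image(σ)|. Computing x^12 mod 44 for each x (by repeated squaring, reducing mod 44 at every step), the values σ(0), σ(1), …, σ(43) are: 0, 1, 4, 9, 16, 25, 36, 5, 20, 37, 12, 33, 12, 37, 20, 5, 36, 25, 16, 9, 4, 1, 0, 1, 4, 9, 16, 25, 36, 5, 20, 37, 12, 33, 12, 37, 20, 5, 36, 25, 16, 9, 4, 1.
The distinct values are {0, 1, 4, 5, 9, 12, 16, 20, 25, 33, 36, 37}; there are 12 of them.

12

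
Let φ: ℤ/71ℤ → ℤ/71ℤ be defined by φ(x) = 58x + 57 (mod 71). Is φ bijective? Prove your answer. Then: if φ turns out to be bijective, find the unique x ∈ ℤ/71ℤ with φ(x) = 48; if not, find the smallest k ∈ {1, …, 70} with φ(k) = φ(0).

Recall: φ is injective when φ(a) = φ(b) forces a = b.
Suppose φ(a) = φ(b) in ℤ/71ℤ. Then 58a + 57 ≡ 58b + 57 (mod 71), thus 58(a − b) ≡ 0 (mod 71).
Since gcd(58, 71) = 1, 58 is invertible modulo 71, so a − b ≡ 0 (mod 71), i.e. a = b.
We now compute 58⁻¹ mod 71 explicitly. Euclid's algorithm: 71 = 1·58 + 13, 58 = 4·13 + 6, 13 = 2·6 + 1; back-substituting gives 1 = 60·58 − 49·71, so 58⁻¹ ≡ 60 (mod 71).
For any y ∈ ℤ/71ℤ, x = 60(y − 57) mod 71 satisfies φ(x) = 58·60(y − 57) + 57 ≡ y (since 58·60 ≡ 1 mod 71). So every y has a preimage.
Hence φ is bijective.
Since φ is bijective, we compute φ⁻¹(48): solve 58x + 57 ≡ 48 (mod 71), i.e. 58x ≡ 62 (mod 71).
Multiplying by 58⁻¹ = 60 gives x ≡ 60·62 = 3720 = 52·71 + 28 ≡ 28 (mod 71).
Check: φ(28) = 58·28 + 57 = 1681 = 23·71 + 48 ≡ 48 (mod 71).

28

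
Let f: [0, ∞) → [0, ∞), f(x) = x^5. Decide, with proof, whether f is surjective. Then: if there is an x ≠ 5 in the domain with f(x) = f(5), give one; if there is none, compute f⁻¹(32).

For any y ∈ [0, ∞), x = y^{1/5} ∈ [0, ∞) gives f(x) = y, so f is surjective.
Since x ↦ x^5 is strictly increasing on [0, ∞), it is injective there, so no x ≠ 5 in the domain has f(x) = f(5). We therefore compute f⁻¹(32) = 32^{1/5} = 2 (indeed 2^5 = 32).

2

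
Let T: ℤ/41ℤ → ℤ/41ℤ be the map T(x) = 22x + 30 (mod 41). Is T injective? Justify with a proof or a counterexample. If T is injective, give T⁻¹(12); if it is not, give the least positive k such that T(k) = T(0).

Recall that injectivity means: for all u, v in the domain, T(u) = T(v) implies u = v.
If T(u) = T(v), then 22u ≡ 22v (mod 41). Because gcd(22, 41) = 1, we may cancel 22 to get u ≡ v (mod 41).
Therefore T is injective.
We now compute 22⁻¹ mod 41 explicitly. Euclid's algorithm: 41 = 1·22 + 19, 22 = 1·19 + 3, 19 = 6·3 + 1; back-substituting gives 1 = 28·22 − 15·41, so 22⁻¹ ≡ 28 (mod 41).
Since T is injective, we compute T⁻¹(12): solve 22x + 30 ≡ 12 (mod 41), i.e. 22x ≡ 23 (mod 41).
Multiplying by 22⁻¹ = 28 gives x ≡ 28·23 = 644 = 15·41 + 29 ≡ 29 (mod 41).
Check: T(29) = 22·29 + 30 = 668 = 16·41 + 12 ≡ 12 (mod 41).

29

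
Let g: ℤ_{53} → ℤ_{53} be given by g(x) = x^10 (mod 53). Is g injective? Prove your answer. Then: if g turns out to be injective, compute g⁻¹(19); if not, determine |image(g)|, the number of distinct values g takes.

g(26): Repeated squaring mod 53: 26^1 ≡ 26, 26^2 ≡ 26² = 676 ≡ 40, 26^4 ≡ 40² = 1600 ≡ 10, 26^8 ≡ 10² = 100 ≡ 47. Since 10 = 8 + 2, 26^10 ≡ 47·40: 47·40 = 1880 ≡ 25. So 26^10 ≡ 25 (mod 53).
g(27): Repeated squaring mod 53: 27^1 ≡ 27, 27^2 ≡ 27² = 729 ≡ 40, 27^4 ≡ 40² = 1600 ≡ 10, 27^8 ≡ 10² = 100 ≡ 47. Since 10 = 8 + 2, 27^10 ≡ 47·40: 47·40 = 1880 ≡ 25. So 27^10 ≡ 25 (mod 53).
So g(26) = g(27) = 25 while 26 ≠ 27, hence g is not injective.
Since g is not injective, we determine |image(g)|. Computing x^10 mod 53 for each x (by repeated squaring, reducing mod 53 at every step), the values g(0), g(1), …, g(52) are: 0, 1, 17, 7, 24, 4, 13, 36, 37, 49, 15, 44, 9, 42, 29, 28, 46, 10, 38, 11, 43, 40, 6, 52, 47, 16, 25, 25, 16, 47, 52, 6, 40, 43, 11, 38, 10, 46, 28, 29, 42, 9, 44, 15, 49, 37, 36, 13, 4, 24, 7, 17, 1.
The distinct values are {0, 1, 4, 6, 7, 9, 10, 11, 13, 15, 16, 17, 24, 25, 28, 29, 36, 37, 38, 40, 42, 43, 44, 46, 47, 49, 52}; there are 27 of them.

27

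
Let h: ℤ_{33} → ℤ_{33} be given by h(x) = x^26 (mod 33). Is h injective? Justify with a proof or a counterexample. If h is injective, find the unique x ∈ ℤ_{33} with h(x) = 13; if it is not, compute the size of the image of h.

h(4): Repeated squaring mod 33: 4^1 ≡ 4, 4^2 ≡ 4² = 16, 4^4 ≡ 16² = 256 ≡ 25, 4^8 ≡ 25² = 625 ≡ 31, 4^16 ≡ 31² = 961 ≡ 4. Since 26 = 16 + 8 + 2, 4^26 ≡ 4·31·16: 4·31 = 124 ≡ 25, then 25·16 = 400 ≡ 4. So 4^26 ≡ 4 (mod 33).
h(7): Repeated squaring mod 33: 7^1 ≡ 7, 7^2 ≡ 7² = 49 ≡ 16, 7^4 ≡ 16² = 256 ≡ 25, 7^8 ≡ 25² = 625 ≡ 31, 7^16 ≡ 31² = 961 ≡ 4. Since 26 = 16 + 8 + 2, 7^26 ≡ 4·31·16: 4·31 = 124 ≡ 25, then 25·16 = 400 ≡ 4. So 7^26 ≡ 4 (mod 33).
So h(4) = h(7) = 4 while 4 ≠ 7, therefore h is not injective.
Since h is not injective, we determine |image(h)|. Computing x^26 mod 33 for each x (by repeated squaring, reducing mod 33 at every step), the values h(0), h(1), …, h(32) are: 0, 1, 31, 3, 4, 16, 27, 4, 25, 9, 1, 22, 12, 31, 25, 15, 16, 16, 15, 25, 31, 12, 22, 1, 9, 25, 4, 27, 16, 4, 3, 31, 1.
The distinct values are {0, 1, 3, 4, 9, 12, 15, 16, 22, 25, 27, 31}; there are 12 of them.

12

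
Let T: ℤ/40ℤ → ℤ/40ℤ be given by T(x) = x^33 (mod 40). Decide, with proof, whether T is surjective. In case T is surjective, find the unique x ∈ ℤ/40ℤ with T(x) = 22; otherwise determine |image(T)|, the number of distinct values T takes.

25

T(0) = 0^33 = 0.
T(10): Repeated squaring mod 40: 10^1 ≡ 10, 10^2 ≡ 10² = 100 ≡ 20, 10^4 ≡ 20² = 400 ≡ 0, 10^8 ≡ 0² = 0, 10^16 ≡ 0² = 0, 10^32 ≡ 0² = 0. Since 33 = 32 + 1, 10^33 ≡ 0·10: 0·10 = 0. So 10^33 ≡ 0 (mod 40).
So T(0) = T(10) = 0 while 0 ≠ 10, hence T is not injective.
A non-injective map from the 40-element set ℤ/40ℤ to itself takes at most 39 distinct values, so it cannot be surjective. Thus T is not surjective.
Since T is not surjective, we determine |image(T)|. Computing x^33 mod 40 for each x (by repeated squaring, reducing mod 40 at every step), the values T(0), T(1), …, T(39) are: 0, 1, 32, 3, 24, 5, 16, 7, 8, 9, 0, 11, 32, 13, 24, 15, 16, 17, 8, 19, 0, 21, 32, 23, 24, 25, 16, 27, 8, 29, 0, 31, 32, 33, 24, 35, 16, 37, 8, 39.
The distinct values are {0, 1, 3, 5, 7, 8, 9, 11, 13, 15, 16, 17, 19, 21, 23, 24, 25, 27, 29, 31, 32, 33, 35, 37, 39}; there are 25 of them.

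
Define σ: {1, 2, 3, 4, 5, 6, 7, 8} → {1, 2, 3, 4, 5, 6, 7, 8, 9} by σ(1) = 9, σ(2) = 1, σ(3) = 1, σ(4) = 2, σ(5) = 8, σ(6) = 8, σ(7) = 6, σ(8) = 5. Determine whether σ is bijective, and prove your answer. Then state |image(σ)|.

6

σ(2) = 1 = σ(3) with 2 ≠ 3, so σ is not injective, hence not bijective.
The image of σ is {1, 2, 5, 6, 8, 9}, which has 6 elements.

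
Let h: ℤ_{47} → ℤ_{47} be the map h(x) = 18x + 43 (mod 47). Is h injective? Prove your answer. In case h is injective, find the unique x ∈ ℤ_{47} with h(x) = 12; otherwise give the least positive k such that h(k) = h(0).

27

Suppose h(s) = h(t) in ℤ_{47}. Then 18s + 43 ≡ 18t + 43 (mod 47), therefore 18(s − t) ≡ 0 (mod 47).
Since gcd(18, 47) = 1, 18 is invertible modulo 47, so s − t ≡ 0 (mod 47), i.e. s = t.
Therefore h is injective.
We now compute 18⁻¹ mod 47 explicitly. Euclid's algorithm: 47 = 2·18 + 11, 18 = 1·11 + 7, 11 = 1·7 + 4, 7 = 1·4 + 3, 4 = 1·3 + 1; back-substituting gives 1 = 34·18 − 13·47, so 18⁻¹ ≡ 34 (mod 47).
Since h is injective, we compute h⁻¹(12): solve 18x + 43 ≡ 12 (mod 47), i.e. 18x ≡ 16 (mod 47).
Multiplying by 18⁻¹ = 34 gives x ≡ 34·16 = 544 = 11·47 + 27 ≡ 27 (mod 47).
Check: h(27) = 18·27 + 43 = 529 = 11·47 + 12 ≡ 12 (mod 47).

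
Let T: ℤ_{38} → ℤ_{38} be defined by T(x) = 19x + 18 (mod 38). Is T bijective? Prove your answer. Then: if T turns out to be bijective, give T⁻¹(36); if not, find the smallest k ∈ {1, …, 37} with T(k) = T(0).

2

We have gcd(19, 38) = 19 > 1. Taking s = 0 and t = 2: T(0) = 18 and T(2) = 19·2 + 18 = 56 ≡ 18 (mod 38).
So T(0) = T(2) while 0 ≠ 2, hence T is not injective, hence not bijective.
Since T is not bijective, we find the least positive k with T(k) = T(0): this means 19k ≡ 0 (mod 38), i.e. 38 ∣ 19k. Since gcd(19, 38) = 19, dividing through by 19 this holds exactly when 2 ∣ k.
The smallest positive such k is 2.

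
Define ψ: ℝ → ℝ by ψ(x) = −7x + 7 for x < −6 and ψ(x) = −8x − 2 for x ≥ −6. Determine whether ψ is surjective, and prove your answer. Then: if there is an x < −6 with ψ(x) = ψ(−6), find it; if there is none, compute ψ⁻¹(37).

Both pieces are strictly decreasing (slopes −7 and −8), so each is injective on its own interval.
The left piece maps (−∞, −6) onto (49, ∞); the right piece maps [−6, ∞) onto (−∞, 46].
The union (49, ∞) ∪ (−∞, 46] omits the interval between 49 and 46; in particular 49 has no preimage. So ψ is not surjective.
Because the two images are disjoint, no x < −6 has ψ(x) = ψ(−6), so we compute ψ⁻¹(37): 37 lies in (−∞, 46], so solve −8x − 2 = 37: x = (37 + 2)/(−8) = −39/8.

-39/8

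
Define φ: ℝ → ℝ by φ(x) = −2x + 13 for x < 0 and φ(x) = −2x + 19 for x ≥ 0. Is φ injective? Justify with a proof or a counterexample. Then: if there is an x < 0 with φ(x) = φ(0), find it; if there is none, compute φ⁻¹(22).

-3

Both pieces are strictly decreasing (slopes −2 and −2), so each is injective on its own interval.
The left piece maps (−∞, 0) onto (13, ∞); the right piece maps [0, ∞) onto (−∞, 19].
These images overlap. In particular φ(0) = 19 (right piece), and solving −2x + 13 = 19 on the left piece gives x = −3 < 0.
So φ(−3) = φ(0) with −3 ≠ 0, and φ is not injective. This x = −3 is the requested value below 0.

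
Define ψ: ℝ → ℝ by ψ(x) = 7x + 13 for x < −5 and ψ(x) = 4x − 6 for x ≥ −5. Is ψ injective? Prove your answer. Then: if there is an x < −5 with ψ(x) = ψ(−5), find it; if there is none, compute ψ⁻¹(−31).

-39/7

Both pieces are strictly increasing (slopes 7 and 4), so each is injective on its own interval.
The left piece maps (−∞, −5) onto (−∞, −22); the right piece maps [−5, ∞) onto [−26, ∞).
These images overlap. In particular ψ(−5) = −26 (right piece), and solving 7x + 13 = −26 on the left piece gives x = −39/7 < −5.
So ψ(−39/7) = ψ(−5) with −39/7 ≠ −5, and ψ is not injective. This x = −39/7 is the requested value below −5.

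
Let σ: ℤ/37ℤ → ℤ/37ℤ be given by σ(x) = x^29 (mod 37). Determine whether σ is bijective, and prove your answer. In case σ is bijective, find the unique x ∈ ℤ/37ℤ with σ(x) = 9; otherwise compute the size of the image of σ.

34

Since 37 is prime, the nonzero elements of ℤ/37ℤ form a cyclic group of order 36.
As gcd(29, 36) = 1, raising to the 29th power is a bijection on this group: if s^29 ≡ t^29 then (st^{−1})^29 = 1, and the only element of order dividing gcd(29, 36) = 1 is 1, so s = t.
With σ(0) = 0 this makes σ injective on all of ℤ/37ℤ, hence bijective (finite equal-size domain and codomain). In particular σ is bijective.
Since σ is bijective, we find the preimage of 9. The inverse of x ↦ x^29 on (ℤ/37ℤ)^× is x ↦ x^5, because 29·5 = 145 = 4·36 + 1 ≡ 1 (mod 36) and x^{36} = 1 for x ≠ 0 (Fermat). So σ⁻¹(9) = 9^5 mod 37.
Repeated squaring mod 37: 9^1 ≡ 9, 9^2 ≡ 9² = 81 ≡ 7, 9^4 ≡ 7² = 49 ≡ 12. Since 5 = 4 + 1, 9^5 ≡ 12·9: 12·9 = 108 ≡ 34. So 9^5 ≡ 34 (mod 37).
Hence σ⁻¹(9) = 34.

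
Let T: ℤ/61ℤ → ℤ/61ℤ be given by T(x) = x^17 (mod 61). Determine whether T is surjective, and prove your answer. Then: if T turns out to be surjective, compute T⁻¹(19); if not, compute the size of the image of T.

46

Since 61 is prime, the nonzero elements of ℤ/61ℤ form a cyclic group of order 60.
As gcd(17, 60) = 1, raising to the 17th power is a bijection on this group: if s^17 ≡ t^17 then (st^{−1})^17 = 1, and the only element of order dividing gcd(17, 60) = 1 is 1, so s = t.
With T(0) = 0 this makes T injective on all of ℤ/61ℤ, hence bijective (finite equal-size domain and codomain). In particular T is surjective.
Since T is surjective, we find the preimage of 19. The inverse of x ↦ x^17 on (ℤ/61ℤ)^× is x ↦ x^53, because 17·53 = 901 = 15·60 + 1 ≡ 1 (mod 60) and x^{60} = 1 for x ≠ 0 (Fermat). So T⁻¹(19) = 19^53 mod 61.
Repeated squaring mod 61: 19^1 ≡ 19, 19^2 ≡ 19² = 361 ≡ 56, 19^4 ≡ 56² = 3136 ≡ 25, 19^8 ≡ 25² = 625 ≡ 15, 19^16 ≡ 15² = 225 ≡ 42, 19^32 ≡ 42² = 1764 ≡ 56. Since 53 = 32 + 16 + 4 + 1, 19^53 ≡ 56·42·25·19: 56·42 = 2352 ≡ 34, then 34·25 = 850 ≡ 57, then 57·19 = 1083 ≡ 46. So 19^53 ≡ 46 (mod 61).
Hence T⁻¹(19) = 46.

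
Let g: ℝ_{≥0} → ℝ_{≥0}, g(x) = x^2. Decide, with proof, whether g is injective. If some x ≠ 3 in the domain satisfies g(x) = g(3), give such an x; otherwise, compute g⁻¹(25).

On ℝ_{≥0}, x ↦ x^2 is strictly increasing, so g(x_1) = g(x_2) forces x_1 = x_2. Hence g is injective.
Since x ↦ x^2 is strictly increasing on ℝ_{≥0}, it is injective there, so no x ≠ 3 in the domain has g(x) = g(3). We therefore compute g⁻¹(25) = 25^{1/2} = 5 (indeed 5^2 = 25).

5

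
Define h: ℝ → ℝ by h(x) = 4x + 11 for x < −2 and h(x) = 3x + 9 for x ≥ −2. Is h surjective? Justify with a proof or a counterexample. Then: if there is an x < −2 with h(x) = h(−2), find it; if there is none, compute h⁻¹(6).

Both pieces are strictly increasing (slopes 4 and 3), so each is injective on its own interval.
The left piece maps (−∞, −2) onto (−∞, 3); the right piece maps [−2, ∞) onto [3, ∞).
These images together cover ℝ, so h is surjective.
Because the two images are disjoint, no x < −2 has h(x) = h(−2), so we compute h⁻¹(6): 6 lies in [3, ∞), so solve 3x + 9 = 6: x = (6 − 9)/3 = −1.

-1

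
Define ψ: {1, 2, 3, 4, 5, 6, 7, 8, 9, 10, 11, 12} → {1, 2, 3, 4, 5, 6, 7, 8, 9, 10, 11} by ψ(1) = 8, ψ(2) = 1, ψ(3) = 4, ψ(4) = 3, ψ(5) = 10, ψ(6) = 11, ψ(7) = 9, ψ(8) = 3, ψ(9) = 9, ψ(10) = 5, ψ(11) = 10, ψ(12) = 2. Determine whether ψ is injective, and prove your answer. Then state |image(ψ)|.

9

ψ(4) = 3 = ψ(8) with 4 ≠ 8, so ψ is not injective.
The image of ψ is {1, 2, 3, 4, 5, 8, 9, 10, 11}, which has 9 elements.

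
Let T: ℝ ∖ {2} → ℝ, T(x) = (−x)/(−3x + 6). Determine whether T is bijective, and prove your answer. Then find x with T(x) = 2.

12/5

If T(x) = 1/3, cross-multiplying gives −3(−x) = −1(−3x + 6), which simplifies to 0 = −6 — false.  So 1/3 has no preimage and T is not surjective.
Hence T is not bijective.
Solving T(x) = 2: cross-multiplying gives −x = 2(−3x + 6), which rearranges to 5x = 12, so x = 12/5.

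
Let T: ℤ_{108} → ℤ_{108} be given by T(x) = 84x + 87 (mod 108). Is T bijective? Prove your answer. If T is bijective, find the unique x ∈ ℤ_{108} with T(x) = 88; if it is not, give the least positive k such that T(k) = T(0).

9

We have gcd(84, 108) = 12 > 1. Taking u = 0 and v = 9: T(0) = 87 and T(9) = 84·9 + 87 = 843 ≡ 87 (mod 108).
So T(0) = T(9) while 0 ≠ 9, hence T is not injective, hence not bijective.
Since T is not bijective, we find the least positive k with T(k) = T(0): this means 84k ≡ 0 (mod 108), i.e. 108 ∣ 84k. Since gcd(84, 108) = 12, dividing through by 12 this holds exactly when 9 ∣ 7k, and as gcd(7, 9) = 1, exactly when 9 ∣ k.
The smallest positive such k is 9.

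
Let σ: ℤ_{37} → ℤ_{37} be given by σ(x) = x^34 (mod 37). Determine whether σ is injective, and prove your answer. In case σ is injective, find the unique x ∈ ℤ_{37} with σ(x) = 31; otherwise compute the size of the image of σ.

19

σ(18): Repeated squaring mod 37: 18^1 ≡ 18, 18^2 ≡ 18² = 324 ≡ 28, 18^4 ≡ 28² = 784 ≡ 7, 18^8 ≡ 7² = 49 ≡ 12, 18^16 ≡ 12² = 144 ≡ 33, 18^32 ≡ 33² = 1089 ≡ 16. Since 34 = 32 + 2, 18^34 ≡ 16·28: 16·28 = 448 ≡ 4. So 18^34 ≡ 4 (mod 37).
σ(19): Repeated squaring mod 37: 19^1 ≡ 19, 19^2 ≡ 19² = 361 ≡ 28, 19^4 ≡ 28² = 784 ≡ 7, 19^8 ≡ 7² = 49 ≡ 12, 19^16 ≡ 12² = 144 ≡ 33, 19^32 ≡ 33² = 1089 ≡ 16. Since 34 = 32 + 2, 19^34 ≡ 16·28: 16·28 = 448 ≡ 4. So 19^34 ≡ 4 (mod 37).
So σ(18) = σ(19) = 4 while 18 ≠ 19, thus σ is not injective.
Since σ is not injective, we determine |image(σ)|. Computing x^34 mod 37 for each x (by repeated squaring, reducing mod 37 at every step), the values σ(0), σ(1), …, σ(36) are: 0, 1, 28, 33, 7, 3, 36, 34, 11, 16, 10, 26, 9, 30, 27, 25, 12, 21, 4, 4, 21, 12, 25, 27, 30, 9, 26, 10, 16, 11, 34, 36, 3, 7, 33, 28, 1.
The distinct values are {0, 1, 3, 4, 7, 9, 10, 11, 12, 16, 21, 25, 26, 27, 28, 30, 33, 34, 36}; there are 19 of them.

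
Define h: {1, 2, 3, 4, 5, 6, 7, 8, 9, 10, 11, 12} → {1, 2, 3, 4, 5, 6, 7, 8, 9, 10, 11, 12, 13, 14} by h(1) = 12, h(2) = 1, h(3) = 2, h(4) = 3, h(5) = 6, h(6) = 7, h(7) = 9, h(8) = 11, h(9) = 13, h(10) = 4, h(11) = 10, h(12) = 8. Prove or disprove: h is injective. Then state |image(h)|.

12

The values h(1), …, h(12) are 12, 1, 2, 3, 6, 7, 9, 11, 13, 4, 10, 8 — all distinct.
So h(u) = h(v) only when u = v, and h is injective.
The image of h is {1, 2, 3, 4, 6, 7, 8, 9, 10, 11, 12, 13}, which has 12 elements.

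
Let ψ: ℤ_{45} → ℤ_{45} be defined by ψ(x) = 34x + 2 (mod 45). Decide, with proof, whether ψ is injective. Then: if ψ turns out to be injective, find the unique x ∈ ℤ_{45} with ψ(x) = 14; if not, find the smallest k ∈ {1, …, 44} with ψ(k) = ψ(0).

3

Suppose ψ(a) = ψ(b) in ℤ_{45}. Then 34a + 2 ≡ 34b + 2 (mod 45), hence 34(a − b) ≡ 0 (mod 45).
Since gcd(34, 45) = 1, 34 is invertible modulo 45, so a − b ≡ 0 (mod 45), i.e. a = b.
Hence ψ is injective.
We now compute 34⁻¹ mod 45 explicitly. Euclid's algorithm: 45 = 1·34 + 11, 34 = 3·11 + 1; back-substituting gives 1 = 4·34 − 3·45, so 34⁻¹ ≡ 4 (mod 45).
Since ψ is injective, we compute ψ⁻¹(14): solve 34x + 2 ≡ 14 (mod 45), i.e. 34x ≡ 12 (mod 45).
Multiplying by 34⁻¹ = 4 gives x ≡ 4·12 = 48 = 1·45 + 3 ≡ 3 (mod 45).
Check: ψ(3) = 34·3 + 2 = 104 = 2·45 + 14 ≡ 14 (mod 45).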